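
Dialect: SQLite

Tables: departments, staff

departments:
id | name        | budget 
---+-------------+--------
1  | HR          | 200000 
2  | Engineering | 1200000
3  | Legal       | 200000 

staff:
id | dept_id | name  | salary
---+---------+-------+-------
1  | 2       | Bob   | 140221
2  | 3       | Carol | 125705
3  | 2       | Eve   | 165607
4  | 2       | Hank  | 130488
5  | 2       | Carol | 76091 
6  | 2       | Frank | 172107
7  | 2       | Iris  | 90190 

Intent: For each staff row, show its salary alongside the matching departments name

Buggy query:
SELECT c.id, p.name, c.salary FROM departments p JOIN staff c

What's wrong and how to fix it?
Bug: Missing join condition: each staff row is matched to all departments rows instead of just its own

Fix: Add ON c.dept_id = p.id to the JOIN

Corrected query:
SELECT c.id, p.name, c.salary FROM departments p JOIN staff c ON c.dept_id = p.id

Result:
id | name        | salary
---+-------------+-------
1  | Engineering | 140221
2  | Legal       | 125705
3  | Engineering | 165607
4  | Engineering | 130488
5  | Engineering | 76091 
6  | Engineering | 172107
7  | Engineering | 90190 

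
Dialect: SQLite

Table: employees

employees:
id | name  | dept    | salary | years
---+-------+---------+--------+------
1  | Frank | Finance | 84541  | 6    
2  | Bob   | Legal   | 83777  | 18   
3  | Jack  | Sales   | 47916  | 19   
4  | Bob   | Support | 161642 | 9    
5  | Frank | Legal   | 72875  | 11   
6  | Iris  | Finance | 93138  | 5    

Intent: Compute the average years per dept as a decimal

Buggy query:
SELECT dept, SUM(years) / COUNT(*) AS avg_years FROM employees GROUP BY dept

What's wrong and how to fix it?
Bug: Both operands are integers, so '/' performs integer division and truncates

Fix: Multiply by 1.0 (or CAST to REAL) to force floating-point division

Corrected query:
SELECT dept, SUM(years) * 1.0 / COUNT(*) AS avg_years FROM employees GROUP BY dept

Result:
dept    | avg_years
--------+----------
Finance | 5.5      
Legal   | 14.5     
Sales   | 19       
Support | 9        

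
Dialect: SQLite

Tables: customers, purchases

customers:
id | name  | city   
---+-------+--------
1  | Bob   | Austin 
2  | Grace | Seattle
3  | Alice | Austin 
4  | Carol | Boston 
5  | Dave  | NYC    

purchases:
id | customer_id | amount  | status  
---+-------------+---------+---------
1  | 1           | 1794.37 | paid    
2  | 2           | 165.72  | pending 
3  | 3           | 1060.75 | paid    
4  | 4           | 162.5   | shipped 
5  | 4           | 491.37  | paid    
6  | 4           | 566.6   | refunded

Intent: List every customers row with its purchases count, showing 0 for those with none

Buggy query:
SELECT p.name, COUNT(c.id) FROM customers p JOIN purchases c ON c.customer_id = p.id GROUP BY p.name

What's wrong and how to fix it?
Bug: INNER JOIN drops customers rows that have no matching purchases rows

Fix: Switch to LEFT JOIN to retain unmatched parent rows

Corrected query:
SELECT p.name, COUNT(c.id) FROM customers p LEFT JOIN purchases c ON c.customer_id = p.id GROUP BY p.name

Result:
name  | COUNT(c.id)
------+------------
Alice | 1          
Bob   | 1          
Carol | 3          
Dave  | 0          
Grace | 1          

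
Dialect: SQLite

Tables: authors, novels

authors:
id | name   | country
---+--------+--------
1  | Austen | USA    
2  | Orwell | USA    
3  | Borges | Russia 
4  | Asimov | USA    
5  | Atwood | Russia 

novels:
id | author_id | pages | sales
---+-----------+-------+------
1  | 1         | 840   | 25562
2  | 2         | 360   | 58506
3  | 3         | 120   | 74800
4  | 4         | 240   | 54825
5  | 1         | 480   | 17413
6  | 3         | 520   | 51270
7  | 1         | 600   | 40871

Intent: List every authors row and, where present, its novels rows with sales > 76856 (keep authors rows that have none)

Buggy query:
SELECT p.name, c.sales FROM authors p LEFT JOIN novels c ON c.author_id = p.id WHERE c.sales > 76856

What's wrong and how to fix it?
Bug: A WHERE condition on the right-hand table after LEFT JOIN drops unmatched parents

Fix: Put 'c.sales > 76856' in the JOIN's ON clause instead of WHERE

Corrected query:
SELECT p.name, c.sales FROM authors p LEFT JOIN novels c ON c.author_id = p.id AND c.sales > 76856

Result:
name   | sales
-------+------
Austen | NULL 
Orwell | NULL 
Borges | NULL 
Asimov | NULL 
Atwood | NULL 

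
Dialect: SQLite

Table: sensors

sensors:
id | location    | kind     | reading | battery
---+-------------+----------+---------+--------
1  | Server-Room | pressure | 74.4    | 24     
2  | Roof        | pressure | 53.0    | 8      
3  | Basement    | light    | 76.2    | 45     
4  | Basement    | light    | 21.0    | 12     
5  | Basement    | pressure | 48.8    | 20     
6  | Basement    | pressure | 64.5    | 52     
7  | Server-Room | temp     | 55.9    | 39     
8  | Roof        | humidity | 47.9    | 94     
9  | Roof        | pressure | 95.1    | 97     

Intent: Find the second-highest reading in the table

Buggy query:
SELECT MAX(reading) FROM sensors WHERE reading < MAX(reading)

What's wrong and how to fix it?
Bug: MAX(reading) on the right of the comparison is an aggregate-in-WHERE error

Fix: Compute the overall MAX in a subquery, then take MAX of rows below it

Corrected query:
SELECT MAX(reading) FROM sensors WHERE reading < (SELECT MAX(reading) FROM sensors)

Result:
MAX(reading)
------------
76.2        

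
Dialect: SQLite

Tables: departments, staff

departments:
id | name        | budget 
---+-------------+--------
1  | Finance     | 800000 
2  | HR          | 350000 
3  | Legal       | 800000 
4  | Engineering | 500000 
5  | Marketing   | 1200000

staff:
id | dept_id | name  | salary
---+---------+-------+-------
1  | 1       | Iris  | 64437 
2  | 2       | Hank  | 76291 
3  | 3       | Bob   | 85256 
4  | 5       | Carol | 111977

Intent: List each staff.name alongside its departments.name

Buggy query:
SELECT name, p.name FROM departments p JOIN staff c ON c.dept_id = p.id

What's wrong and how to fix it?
Bug: 'name' exists in both joined tables, so the database can't tell which one is meant

Fix: Qualify the column with its table alias (c.name)

Corrected query:
SELECT c.name, p.name FROM departments p JOIN staff c ON c.dept_id = p.id

Result:
name  | name     
------+----------
Iris  | Finance  
Hank  | HR       
Bob   | Legal    
Carol | Marketing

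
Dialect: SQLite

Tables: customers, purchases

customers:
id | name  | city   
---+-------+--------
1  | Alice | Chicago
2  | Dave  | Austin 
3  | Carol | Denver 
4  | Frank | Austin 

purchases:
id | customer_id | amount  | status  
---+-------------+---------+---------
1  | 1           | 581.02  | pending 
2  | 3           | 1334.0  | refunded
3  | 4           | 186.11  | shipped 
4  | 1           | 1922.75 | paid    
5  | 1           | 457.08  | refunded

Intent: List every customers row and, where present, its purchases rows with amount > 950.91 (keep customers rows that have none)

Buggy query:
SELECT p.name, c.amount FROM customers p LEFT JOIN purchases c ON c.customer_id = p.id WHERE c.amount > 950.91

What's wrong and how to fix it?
Bug: Filtering c.amount in WHERE discards the NULL rows produced by LEFT JOIN, turning it into an inner join

Fix: Put 'c.amount > 950.91' in the JOIN's ON clause instead of WHERE

Corrected query:
SELECT p.name, c.amount FROM customers p LEFT JOIN purchases c ON c.customer_id = p.id AND c.amount > 950.91

Result:
name  | amount 
------+--------
Alice | 1922.75
Dave  | NULL   
Carol | 1334   
Frank | NULL   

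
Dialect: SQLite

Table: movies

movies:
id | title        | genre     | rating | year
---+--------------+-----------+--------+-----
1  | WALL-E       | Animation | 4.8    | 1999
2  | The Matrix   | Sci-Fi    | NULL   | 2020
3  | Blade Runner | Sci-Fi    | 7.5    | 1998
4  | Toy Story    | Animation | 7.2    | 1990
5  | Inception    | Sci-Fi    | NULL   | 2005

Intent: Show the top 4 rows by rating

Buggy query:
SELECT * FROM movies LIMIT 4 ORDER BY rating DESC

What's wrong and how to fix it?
Bug: LIMIT must come after ORDER BY

Fix: Sort with ORDER BY, then apply LIMIT

Corrected query:
SELECT * FROM movies ORDER BY rating DESC LIMIT 4

Result:
id | title        | genre     | rating | year
---+--------------+-----------+--------+-----
3  | Blade Runner | Sci-Fi    | 7.5    | 1998
4  | Toy Story    | Animation | 7.2    | 1990
1  | WALL-E       | Animation | 4.8    | 1999
2  | The Matrix   | Sci-Fi    | NULL   | 2020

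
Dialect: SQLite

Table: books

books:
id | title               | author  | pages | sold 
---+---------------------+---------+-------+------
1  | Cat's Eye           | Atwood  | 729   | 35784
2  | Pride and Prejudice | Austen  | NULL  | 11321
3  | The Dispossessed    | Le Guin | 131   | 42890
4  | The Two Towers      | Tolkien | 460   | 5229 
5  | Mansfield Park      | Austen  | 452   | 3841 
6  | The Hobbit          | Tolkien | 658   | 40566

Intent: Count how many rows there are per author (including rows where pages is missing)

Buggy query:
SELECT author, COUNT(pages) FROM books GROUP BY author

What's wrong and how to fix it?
Bug: COUNT(pages) skips NULLs, so groups with missing pages are undercounted

Fix: Replace COUNT(pages) with COUNT(*)

Corrected query:
SELECT author, COUNT(*) FROM books GROUP BY author

Result:
author  | COUNT(*)
--------+---------
Atwood  | 1       
Austen  | 2       
Le Guin | 1       
Tolkien | 2       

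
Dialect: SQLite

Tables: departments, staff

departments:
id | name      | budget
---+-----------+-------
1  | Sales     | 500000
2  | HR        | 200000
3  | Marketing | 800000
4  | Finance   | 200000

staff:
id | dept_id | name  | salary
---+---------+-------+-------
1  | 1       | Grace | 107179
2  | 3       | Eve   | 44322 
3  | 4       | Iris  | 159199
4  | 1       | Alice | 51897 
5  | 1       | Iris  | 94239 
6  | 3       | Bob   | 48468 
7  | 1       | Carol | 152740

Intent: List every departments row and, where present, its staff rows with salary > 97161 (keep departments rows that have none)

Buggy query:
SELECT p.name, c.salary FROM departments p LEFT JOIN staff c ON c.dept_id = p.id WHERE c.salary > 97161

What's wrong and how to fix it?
Bug: A WHERE condition on the right-hand table after LEFT JOIN drops unmatched parents

Fix: Move the right-table condition into the ON clause so unmatched parents are kept

Corrected query:
SELECT p.name, c.salary FROM departments p LEFT JOIN staff c ON c.dept_id = p.id AND c.salary > 97161

Result:
name      | salary
----------+-------
Sales     | 107179
Sales     | 152740
HR        | NULL  
Marketing | NULL  
Finance   | 159199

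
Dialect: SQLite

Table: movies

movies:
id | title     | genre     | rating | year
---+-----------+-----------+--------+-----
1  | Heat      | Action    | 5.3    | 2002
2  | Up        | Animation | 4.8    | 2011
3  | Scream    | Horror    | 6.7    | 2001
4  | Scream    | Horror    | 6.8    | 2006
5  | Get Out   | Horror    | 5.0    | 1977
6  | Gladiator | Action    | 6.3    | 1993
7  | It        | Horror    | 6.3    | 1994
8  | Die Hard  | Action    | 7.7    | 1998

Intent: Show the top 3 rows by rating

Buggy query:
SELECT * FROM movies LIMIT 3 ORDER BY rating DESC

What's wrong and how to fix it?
Bug: ORDER BY cannot follow LIMIT; LIMIT is the final clause

Fix: Swap the clauses: ORDER BY first, then LIMIT

Corrected query:
SELECT * FROM movies ORDER BY rating DESC LIMIT 3

Result:
id | title    | genre  | rating | year
---+----------+--------+--------+-----
8  | Die Hard | Action | 7.7    | 1998
4  | Scream   | Horror | 6.8    | 2006
3  | Scream   | Horror | 6.7    | 2001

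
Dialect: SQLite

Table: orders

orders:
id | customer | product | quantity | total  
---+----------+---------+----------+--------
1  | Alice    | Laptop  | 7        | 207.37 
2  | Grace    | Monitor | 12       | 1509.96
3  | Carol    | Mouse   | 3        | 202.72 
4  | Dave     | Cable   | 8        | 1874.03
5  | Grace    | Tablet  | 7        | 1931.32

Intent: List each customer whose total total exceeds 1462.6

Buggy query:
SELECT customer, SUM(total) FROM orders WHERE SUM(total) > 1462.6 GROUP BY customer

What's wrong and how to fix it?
Bug: WHERE runs before GROUP BY, so aggregates aren't available there

Fix: Move the aggregate condition to a HAVING clause

Corrected query:
SELECT customer, SUM(total) FROM orders GROUP BY customer HAVING SUM(total) > 1462.6

Result:
customer | SUM(total)
---------+-----------
Dave     | 1874.03   
Grace    | 3441.28   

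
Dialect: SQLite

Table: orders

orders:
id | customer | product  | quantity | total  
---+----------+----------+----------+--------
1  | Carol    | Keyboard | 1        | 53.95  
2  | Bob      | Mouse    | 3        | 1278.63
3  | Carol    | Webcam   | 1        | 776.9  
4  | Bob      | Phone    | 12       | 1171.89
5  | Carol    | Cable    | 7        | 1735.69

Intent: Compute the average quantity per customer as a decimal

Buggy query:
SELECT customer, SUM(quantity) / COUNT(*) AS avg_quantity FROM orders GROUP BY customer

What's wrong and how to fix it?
Bug: SUM(quantity) and COUNT(*) are both integers; the division truncates the fractional part

Fix: Multiply by 1.0 (or CAST to REAL) to force floating-point division

Corrected query:
SELECT customer, SUM(quantity) * 1.0 / COUNT(*) AS avg_quantity FROM orders GROUP BY customer

Result:
customer | avg_quantity
---------+-------------
Bob      | 7.5         
Carol    | 3           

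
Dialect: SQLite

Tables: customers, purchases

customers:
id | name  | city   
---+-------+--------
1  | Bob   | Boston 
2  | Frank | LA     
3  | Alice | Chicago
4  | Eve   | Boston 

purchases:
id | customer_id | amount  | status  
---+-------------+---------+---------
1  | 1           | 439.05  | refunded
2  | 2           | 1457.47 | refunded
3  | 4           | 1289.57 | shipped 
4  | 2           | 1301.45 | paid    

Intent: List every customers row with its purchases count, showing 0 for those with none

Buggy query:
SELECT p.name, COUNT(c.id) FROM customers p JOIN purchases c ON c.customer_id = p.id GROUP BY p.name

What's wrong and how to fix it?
Bug: An inner join excludes parents with zero children

Fix: Switch to LEFT JOIN to retain unmatched parent rows

Corrected query:
SELECT p.name, COUNT(c.id) FROM customers p LEFT JOIN purchases c ON c.customer_id = p.id GROUP BY p.name

Result:
name  | COUNT(c.id)
------+------------
Alice | 0          
Bob   | 1          
Eve   | 1          
Frank | 2          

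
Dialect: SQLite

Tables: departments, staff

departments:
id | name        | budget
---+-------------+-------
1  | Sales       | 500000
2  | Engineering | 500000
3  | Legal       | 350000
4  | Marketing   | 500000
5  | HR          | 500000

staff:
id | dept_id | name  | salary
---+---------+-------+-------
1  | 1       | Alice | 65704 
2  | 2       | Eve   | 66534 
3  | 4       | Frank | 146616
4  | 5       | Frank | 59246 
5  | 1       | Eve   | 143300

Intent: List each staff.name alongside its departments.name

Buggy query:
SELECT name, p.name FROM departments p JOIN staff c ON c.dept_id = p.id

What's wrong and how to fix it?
Bug: Both tables have a 'name' column; the unqualified reference is ambiguous

Fix: Qualify the column with its table alias (c.name)

Corrected query:
SELECT c.name, p.name FROM departments p JOIN staff c ON c.dept_id = p.id

Result:
name  | name       
------+------------
Alice | Sales      
Eve   | Engineering
Frank | Marketing  
Frank | HR         
Eve   | Sales      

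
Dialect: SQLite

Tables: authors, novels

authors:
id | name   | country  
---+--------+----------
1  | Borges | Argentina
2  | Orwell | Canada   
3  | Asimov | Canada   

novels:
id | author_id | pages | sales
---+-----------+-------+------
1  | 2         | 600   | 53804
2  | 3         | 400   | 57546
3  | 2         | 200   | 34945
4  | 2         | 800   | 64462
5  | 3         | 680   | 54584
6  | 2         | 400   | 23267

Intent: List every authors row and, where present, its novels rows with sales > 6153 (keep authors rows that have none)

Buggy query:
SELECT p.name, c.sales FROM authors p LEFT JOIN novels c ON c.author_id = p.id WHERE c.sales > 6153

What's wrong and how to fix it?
Bug: A WHERE condition on the right-hand table after LEFT JOIN drops unmatched parents

Fix: Put 'c.sales > 6153' in the JOIN's ON clause instead of WHERE

Corrected query:
SELECT p.name, c.sales FROM authors p LEFT JOIN novels c ON c.author_id = p.id AND c.sales > 6153

Result:
name   | sales
-------+------
Borges | NULL 
Orwell | 23267
Orwell | 34945
Orwell | 53804
Orwell | 64462
Asimov | 54584
Asimov | 57546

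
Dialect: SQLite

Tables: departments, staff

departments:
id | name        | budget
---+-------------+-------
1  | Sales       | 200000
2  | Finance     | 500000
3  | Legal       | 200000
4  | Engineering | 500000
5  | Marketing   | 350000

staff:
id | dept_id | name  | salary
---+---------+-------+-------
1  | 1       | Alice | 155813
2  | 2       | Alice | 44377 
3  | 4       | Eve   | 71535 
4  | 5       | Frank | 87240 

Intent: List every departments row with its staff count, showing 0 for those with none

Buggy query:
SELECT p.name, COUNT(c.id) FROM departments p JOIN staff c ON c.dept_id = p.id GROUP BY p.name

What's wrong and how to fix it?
Bug: An inner join excludes parents with zero children

Fix: Switch to LEFT JOIN to retain unmatched parent rows

Corrected query:
SELECT p.name, COUNT(c.id) FROM departments p LEFT JOIN staff c ON c.dept_id = p.id GROUP BY p.name

Result:
name        | COUNT(c.id)
------------+------------
Engineering | 1          
Finance     | 1          
Legal       | 0          
Marketing   | 1          
Sales       | 1          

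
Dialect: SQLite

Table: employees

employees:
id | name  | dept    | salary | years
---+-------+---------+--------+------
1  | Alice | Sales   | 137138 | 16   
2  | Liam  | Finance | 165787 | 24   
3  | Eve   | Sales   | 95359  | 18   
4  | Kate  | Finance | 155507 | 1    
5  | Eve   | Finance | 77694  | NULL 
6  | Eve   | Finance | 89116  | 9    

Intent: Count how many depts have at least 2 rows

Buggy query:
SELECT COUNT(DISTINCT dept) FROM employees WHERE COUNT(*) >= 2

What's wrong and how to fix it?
Bug: WHERE filters individual rows, not groups, so a group-level COUNT is invalid there

Fix: Use a subquery that GROUPs and filters with HAVING, then count its rows

Corrected query:
SELECT COUNT(*) FROM (SELECT dept FROM employees GROUP BY dept HAVING COUNT(*) >= 2)

Result:
COUNT(*)
--------
2       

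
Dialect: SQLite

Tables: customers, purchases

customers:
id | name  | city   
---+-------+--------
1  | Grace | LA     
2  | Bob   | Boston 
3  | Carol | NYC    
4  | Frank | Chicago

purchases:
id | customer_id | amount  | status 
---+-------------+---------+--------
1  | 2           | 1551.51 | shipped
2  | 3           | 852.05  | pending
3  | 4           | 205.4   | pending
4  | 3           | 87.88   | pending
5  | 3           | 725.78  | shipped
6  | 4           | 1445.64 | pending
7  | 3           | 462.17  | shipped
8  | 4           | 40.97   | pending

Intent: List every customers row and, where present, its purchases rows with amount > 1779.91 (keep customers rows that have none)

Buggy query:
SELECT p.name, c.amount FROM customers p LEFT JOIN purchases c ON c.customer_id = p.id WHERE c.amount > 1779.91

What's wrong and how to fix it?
Bug: Filtering c.amount in WHERE discards the NULL rows produced by LEFT JOIN, turning it into an inner join

Fix: Move the right-table condition into the ON clause so unmatched parents are kept

Corrected query:
SELECT p.name, c.amount FROM customers p LEFT JOIN purchases c ON c.customer_id = p.id AND c.amount > 1779.91

Result:
name  | amount
------+-------
Grace | NULL  
Bob   | NULL  
Carol | NULL  
Frank | NULL  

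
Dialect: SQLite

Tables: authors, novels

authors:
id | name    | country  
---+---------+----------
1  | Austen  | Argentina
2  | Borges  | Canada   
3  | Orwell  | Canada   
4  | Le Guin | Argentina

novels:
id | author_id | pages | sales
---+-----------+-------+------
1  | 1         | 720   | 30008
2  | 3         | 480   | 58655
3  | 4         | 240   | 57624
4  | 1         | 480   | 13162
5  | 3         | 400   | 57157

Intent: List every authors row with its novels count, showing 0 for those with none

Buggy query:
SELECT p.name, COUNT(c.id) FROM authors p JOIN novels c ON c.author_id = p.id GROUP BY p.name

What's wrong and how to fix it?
Bug: INNER JOIN drops authors rows that have no matching novels rows

Fix: Switch to LEFT JOIN to retain unmatched parent rows

Corrected query:
SELECT p.name, COUNT(c.id) FROM authors p LEFT JOIN novels c ON c.author_id = p.id GROUP BY p.name

Result:
name    | COUNT(c.id)
--------+------------
Austen  | 2          
Borges  | 0          
Le Guin | 1          
Orwell  | 2          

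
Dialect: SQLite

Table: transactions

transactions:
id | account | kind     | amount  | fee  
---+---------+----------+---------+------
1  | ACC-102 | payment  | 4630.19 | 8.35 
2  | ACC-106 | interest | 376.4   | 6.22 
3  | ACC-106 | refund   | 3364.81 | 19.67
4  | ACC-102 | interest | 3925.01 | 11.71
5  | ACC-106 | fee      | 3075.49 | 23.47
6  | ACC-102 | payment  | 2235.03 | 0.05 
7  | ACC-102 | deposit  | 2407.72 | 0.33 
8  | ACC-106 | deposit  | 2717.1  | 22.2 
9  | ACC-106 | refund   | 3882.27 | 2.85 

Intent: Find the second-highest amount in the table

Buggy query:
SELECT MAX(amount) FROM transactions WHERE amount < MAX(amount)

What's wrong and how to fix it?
Bug: MAX(amount) on the right of the comparison is an aggregate-in-WHERE error

Fix: Compute the overall MAX in a subquery, then take MAX of rows below it

Corrected query:
SELECT MAX(amount) FROM transactions WHERE amount < (SELECT MAX(amount) FROM transactions)

Result:
MAX(amount)
-----------
3925.01    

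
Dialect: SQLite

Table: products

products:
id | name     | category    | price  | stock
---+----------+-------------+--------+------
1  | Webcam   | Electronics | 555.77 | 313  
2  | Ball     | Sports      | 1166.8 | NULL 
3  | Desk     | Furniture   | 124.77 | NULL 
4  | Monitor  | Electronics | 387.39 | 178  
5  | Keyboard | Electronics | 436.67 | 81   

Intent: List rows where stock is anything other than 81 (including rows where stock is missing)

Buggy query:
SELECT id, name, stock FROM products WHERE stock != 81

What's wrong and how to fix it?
Bug: Inequality against NULL is unknown, not true; rows with NULL are dropped

Fix: Add an explicit OR stock IS NULL to include the missing-value rows

Corrected query:
SELECT id, name, stock FROM products WHERE stock != 81 OR stock IS NULL

Result:
id | name    | stock
---+---------+------
1  | Webcam  | 313  
2  | Ball    | NULL 
3  | Desk    | NULL 
4  | Monitor | 178  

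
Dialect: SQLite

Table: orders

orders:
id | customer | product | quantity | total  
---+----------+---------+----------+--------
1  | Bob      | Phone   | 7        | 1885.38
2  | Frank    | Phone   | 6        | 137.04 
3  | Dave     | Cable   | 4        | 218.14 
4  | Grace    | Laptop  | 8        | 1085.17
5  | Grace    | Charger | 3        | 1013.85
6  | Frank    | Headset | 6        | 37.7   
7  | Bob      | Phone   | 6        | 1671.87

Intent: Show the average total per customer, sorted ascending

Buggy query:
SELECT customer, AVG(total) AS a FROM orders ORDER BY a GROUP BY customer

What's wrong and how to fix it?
Bug: ORDER BY appears before GROUP BY; SQL clause order requires GROUP BY first

Fix: Move ORDER BY to the end, after GROUP BY

Corrected query:
SELECT customer, AVG(total) AS a FROM orders GROUP BY customer ORDER BY a

Result:
customer | a       
---------+---------
Frank    | 87.37   
Dave     | 218.14  
Grace    | 1049.51 
Bob      | 1778.625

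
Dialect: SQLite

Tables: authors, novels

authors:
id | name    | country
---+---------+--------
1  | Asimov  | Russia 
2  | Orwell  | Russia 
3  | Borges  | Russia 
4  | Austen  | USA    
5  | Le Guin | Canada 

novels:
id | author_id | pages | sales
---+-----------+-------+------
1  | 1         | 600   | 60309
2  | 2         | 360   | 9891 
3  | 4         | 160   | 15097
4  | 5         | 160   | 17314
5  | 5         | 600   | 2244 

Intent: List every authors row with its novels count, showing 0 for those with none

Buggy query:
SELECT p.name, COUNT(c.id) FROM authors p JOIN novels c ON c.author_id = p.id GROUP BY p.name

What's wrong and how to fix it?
Bug: INNER JOIN drops authors rows that have no matching novels rows

Fix: Switch to LEFT JOIN to retain unmatched parent rows

Corrected query:
SELECT p.name, COUNT(c.id) FROM authors p LEFT JOIN novels c ON c.author_id = p.id GROUP BY p.name

Result:
name    | COUNT(c.id)
--------+------------
Asimov  | 1          
Austen  | 1          
Borges  | 0          
Le Guin | 2          
Orwell  | 1          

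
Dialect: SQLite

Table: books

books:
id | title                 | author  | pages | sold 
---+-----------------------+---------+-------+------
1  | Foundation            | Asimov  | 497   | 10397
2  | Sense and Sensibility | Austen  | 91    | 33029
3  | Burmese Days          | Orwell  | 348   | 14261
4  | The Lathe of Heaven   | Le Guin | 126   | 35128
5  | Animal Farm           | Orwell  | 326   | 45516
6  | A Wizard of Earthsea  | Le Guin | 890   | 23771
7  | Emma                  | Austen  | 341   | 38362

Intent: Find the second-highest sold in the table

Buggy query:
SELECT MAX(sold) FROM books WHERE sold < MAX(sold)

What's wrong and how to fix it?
Bug: MAX(sold) on the right of the comparison is an aggregate-in-WHERE error

Fix: Put the inner MAX in a scalar subquery

Corrected query:
SELECT MAX(sold) FROM books WHERE sold < (SELECT MAX(sold) FROM books)

Result:
MAX(sold)
---------
38362    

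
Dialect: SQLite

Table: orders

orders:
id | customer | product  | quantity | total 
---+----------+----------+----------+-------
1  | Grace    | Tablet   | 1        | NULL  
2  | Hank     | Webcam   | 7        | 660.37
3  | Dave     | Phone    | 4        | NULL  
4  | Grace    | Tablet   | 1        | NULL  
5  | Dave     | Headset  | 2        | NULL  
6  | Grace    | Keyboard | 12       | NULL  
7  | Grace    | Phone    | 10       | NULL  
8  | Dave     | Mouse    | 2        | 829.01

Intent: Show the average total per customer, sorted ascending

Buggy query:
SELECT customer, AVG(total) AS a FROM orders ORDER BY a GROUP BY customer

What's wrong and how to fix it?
Bug: GROUP BY must precede ORDER BY

Fix: Move ORDER BY to the end, after GROUP BY

Corrected query:
SELECT customer, AVG(total) AS a FROM orders GROUP BY customer ORDER BY a

Result:
customer | a     
---------+-------
Grace    | NULL  
Hank     | 660.37
Dave     | 829.01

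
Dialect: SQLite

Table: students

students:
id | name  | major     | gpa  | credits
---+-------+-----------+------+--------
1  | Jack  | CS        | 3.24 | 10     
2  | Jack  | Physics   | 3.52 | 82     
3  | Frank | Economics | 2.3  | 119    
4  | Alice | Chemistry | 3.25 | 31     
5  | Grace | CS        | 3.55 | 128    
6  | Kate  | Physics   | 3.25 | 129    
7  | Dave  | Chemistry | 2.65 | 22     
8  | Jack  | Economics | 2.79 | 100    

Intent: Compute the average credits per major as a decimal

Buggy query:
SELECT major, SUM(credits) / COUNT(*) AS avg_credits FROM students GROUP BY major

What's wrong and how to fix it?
Bug: SUM(credits) and COUNT(*) are both integers; the division truncates the fractional part

Fix: Multiply by 1.0 (or CAST to REAL) to force floating-point division

Corrected query:
SELECT major, SUM(credits) * 1.0 / COUNT(*) AS avg_credits FROM students GROUP BY major

Result:
major     | avg_credits
----------+------------
CS        | 69         
Chemistry | 26.5       
Economics | 109.5      
Physics   | 105.5      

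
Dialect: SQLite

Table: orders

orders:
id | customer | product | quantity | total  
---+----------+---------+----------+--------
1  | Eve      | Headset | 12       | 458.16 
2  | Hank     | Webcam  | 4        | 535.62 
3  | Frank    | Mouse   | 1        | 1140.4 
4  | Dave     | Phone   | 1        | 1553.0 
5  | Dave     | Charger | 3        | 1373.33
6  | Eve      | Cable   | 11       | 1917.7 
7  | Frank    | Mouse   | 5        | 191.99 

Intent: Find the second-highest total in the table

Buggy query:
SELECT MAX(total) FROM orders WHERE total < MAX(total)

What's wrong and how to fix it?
Bug: MAX(total) on the right of the comparison is an aggregate-in-WHERE error

Fix: Compute the overall MAX in a subquery, then take MAX of rows below it

Corrected query:
SELECT MAX(total) FROM orders WHERE total < (SELECT MAX(total) FROM orders)

Result:
MAX(total)
----------
1553      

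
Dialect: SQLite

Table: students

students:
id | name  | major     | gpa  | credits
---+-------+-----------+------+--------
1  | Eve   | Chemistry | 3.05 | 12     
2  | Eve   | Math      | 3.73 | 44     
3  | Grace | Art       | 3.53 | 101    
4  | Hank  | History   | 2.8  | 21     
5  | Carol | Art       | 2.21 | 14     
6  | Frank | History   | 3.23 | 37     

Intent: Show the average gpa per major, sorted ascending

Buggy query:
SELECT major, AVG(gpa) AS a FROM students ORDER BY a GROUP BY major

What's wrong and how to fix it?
Bug: GROUP BY must precede ORDER BY

Fix: Move ORDER BY to the end, after GROUP BY

Corrected query:
SELECT major, AVG(gpa) AS a FROM students GROUP BY major ORDER BY a

Result:
major     | a    
----------+------
Art       | 2.87 
History   | 3.015
Chemistry | 3.05 
Math      | 3.73 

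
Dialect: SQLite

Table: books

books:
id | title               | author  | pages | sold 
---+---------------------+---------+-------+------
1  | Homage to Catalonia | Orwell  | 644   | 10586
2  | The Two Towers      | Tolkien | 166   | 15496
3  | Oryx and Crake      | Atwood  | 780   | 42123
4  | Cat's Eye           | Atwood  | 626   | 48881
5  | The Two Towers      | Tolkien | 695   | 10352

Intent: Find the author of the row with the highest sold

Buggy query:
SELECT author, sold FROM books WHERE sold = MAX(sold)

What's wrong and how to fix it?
Bug: WHERE is evaluated per row; an aggregate over the whole table isn't defined there

Fix: Use a subquery: WHERE sold = (SELECT MAX(sold) FROM books)

Corrected query:
SELECT author, sold FROM books WHERE sold = (SELECT MAX(sold) FROM books)

Result:
author | sold 
-------+------
Atwood | 48881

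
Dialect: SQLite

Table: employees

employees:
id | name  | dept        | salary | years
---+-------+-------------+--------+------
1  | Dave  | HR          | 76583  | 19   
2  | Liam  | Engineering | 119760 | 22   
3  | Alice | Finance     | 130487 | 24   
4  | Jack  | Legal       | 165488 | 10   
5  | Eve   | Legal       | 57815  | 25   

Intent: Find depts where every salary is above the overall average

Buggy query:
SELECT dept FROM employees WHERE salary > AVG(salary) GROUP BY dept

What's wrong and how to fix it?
Bug: WHERE evaluates per row before aggregation, so AVG() is unavailable

Fix: Use a subquery for AVG and a HAVING MIN(...) filter so the condition holds for every row in the group

Corrected query:
SELECT dept FROM employees GROUP BY dept HAVING MIN(salary) > (SELECT AVG(salary) FROM employees)

Result:
dept       
-----------
Engineering
Finance    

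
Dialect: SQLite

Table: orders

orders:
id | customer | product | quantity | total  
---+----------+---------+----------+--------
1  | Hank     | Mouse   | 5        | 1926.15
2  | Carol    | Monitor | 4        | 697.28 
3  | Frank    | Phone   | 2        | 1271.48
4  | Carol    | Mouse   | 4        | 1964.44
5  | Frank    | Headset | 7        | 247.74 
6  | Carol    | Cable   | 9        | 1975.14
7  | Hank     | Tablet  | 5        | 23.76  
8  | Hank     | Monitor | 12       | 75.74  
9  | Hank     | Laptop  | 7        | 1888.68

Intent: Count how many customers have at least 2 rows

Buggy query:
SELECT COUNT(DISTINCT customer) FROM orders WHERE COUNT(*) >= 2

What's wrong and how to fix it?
Bug: COUNT(*) cannot appear in WHERE; the per-group count doesn't exist yet

Fix: Use a subquery that GROUPs and filters with HAVING, then count its rows

Corrected query:
SELECT COUNT(*) FROM (SELECT customer FROM orders GROUP BY customer HAVING COUNT(*) >= 2)

Result:
COUNT(*)
--------
3       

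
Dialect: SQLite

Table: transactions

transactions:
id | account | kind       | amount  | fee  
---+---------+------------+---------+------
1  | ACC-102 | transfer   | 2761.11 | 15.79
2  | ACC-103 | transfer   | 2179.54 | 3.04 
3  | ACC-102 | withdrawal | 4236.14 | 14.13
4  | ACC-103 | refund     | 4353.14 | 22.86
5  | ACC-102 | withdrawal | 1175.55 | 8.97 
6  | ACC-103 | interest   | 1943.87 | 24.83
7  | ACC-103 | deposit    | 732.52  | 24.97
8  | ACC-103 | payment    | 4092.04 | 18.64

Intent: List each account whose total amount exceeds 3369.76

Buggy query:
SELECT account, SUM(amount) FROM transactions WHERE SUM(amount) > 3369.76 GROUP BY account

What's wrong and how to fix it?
Bug: WHERE runs before GROUP BY, so aggregates aren't available there

Fix: Move the aggregate condition to a HAVING clause

Corrected query:
SELECT account, SUM(amount) FROM transactions GROUP BY account HAVING SUM(amount) > 3369.76

Result:
account | SUM(amount)
--------+------------
ACC-102 | 8172.8     
ACC-103 | 13301.11   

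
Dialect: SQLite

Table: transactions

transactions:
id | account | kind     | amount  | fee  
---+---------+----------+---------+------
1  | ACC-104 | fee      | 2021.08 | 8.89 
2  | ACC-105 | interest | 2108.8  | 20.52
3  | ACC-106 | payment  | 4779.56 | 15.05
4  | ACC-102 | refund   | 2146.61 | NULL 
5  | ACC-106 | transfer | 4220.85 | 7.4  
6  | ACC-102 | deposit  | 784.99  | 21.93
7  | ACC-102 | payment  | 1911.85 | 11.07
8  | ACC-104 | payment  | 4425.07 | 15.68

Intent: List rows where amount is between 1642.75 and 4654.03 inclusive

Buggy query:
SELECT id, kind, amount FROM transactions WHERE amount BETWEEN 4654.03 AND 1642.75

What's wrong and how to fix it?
Bug: BETWEEN expects the lower bound first; with 4654.03 AND 1642.75 the range is empty

Fix: Write BETWEEN 1642.75 AND 4654.03

Corrected query:
SELECT id, kind, amount FROM transactions WHERE amount BETWEEN 1642.75 AND 4654.03

Result:
id | kind     | amount 
---+----------+--------
1  | fee      | 2021.08
2  | interest | 2108.8 
4  | refund   | 2146.61
5  | transfer | 4220.85
7  | payment  | 1911.85
8  | payment  | 4425.07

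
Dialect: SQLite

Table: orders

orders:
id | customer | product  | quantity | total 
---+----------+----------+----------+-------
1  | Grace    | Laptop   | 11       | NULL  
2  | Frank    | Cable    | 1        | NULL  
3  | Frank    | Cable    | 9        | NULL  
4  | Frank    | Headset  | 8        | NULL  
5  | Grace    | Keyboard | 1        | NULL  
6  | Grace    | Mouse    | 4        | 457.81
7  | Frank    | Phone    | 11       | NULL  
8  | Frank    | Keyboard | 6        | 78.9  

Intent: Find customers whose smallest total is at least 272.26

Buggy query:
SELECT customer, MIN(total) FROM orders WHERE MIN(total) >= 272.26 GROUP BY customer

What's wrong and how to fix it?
Bug: Aggregates like MIN are computed per group after WHERE runs

Fix: Replace WHERE with HAVING after the GROUP BY

Corrected query:
SELECT customer, MIN(total) FROM orders GROUP BY customer HAVING MIN(total) >= 272.26

Result:
customer | MIN(total)
---------+-----------
Grace    | 457.81    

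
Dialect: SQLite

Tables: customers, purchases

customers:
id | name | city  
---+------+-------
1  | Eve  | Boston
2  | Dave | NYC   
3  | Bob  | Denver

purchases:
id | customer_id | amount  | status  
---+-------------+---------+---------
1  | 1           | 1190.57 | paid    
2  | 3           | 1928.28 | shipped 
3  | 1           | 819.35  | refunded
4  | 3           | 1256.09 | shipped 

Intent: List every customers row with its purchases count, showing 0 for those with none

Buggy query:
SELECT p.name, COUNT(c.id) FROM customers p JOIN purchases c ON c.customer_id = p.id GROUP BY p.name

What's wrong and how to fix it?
Bug: INNER JOIN drops customers rows that have no matching purchases rows

Fix: Switch to LEFT JOIN to retain unmatched parent rows

Corrected query:
SELECT p.name, COUNT(c.id) FROM customers p LEFT JOIN purchases c ON c.customer_id = p.id GROUP BY p.name

Result:
name | COUNT(c.id)
-----+------------
Bob  | 2          
Dave | 0          
Eve  | 2          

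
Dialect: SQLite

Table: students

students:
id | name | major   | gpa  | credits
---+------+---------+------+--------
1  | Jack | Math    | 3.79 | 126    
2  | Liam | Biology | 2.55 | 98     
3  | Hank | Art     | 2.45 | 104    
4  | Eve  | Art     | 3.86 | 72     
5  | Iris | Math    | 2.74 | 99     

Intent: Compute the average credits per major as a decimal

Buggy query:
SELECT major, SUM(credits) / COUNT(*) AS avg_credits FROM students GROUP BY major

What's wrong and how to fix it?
Bug: SUM(credits) and COUNT(*) are both integers; the division truncates the fractional part

Fix: Cast one side to REAL so the division keeps the fractional part

Corrected query:
SELECT major, SUM(credits) * 1.0 / COUNT(*) AS avg_credits FROM students GROUP BY major

Result:
major   | avg_credits
--------+------------
Art     | 88         
Biology | 98         
Math    | 112.5      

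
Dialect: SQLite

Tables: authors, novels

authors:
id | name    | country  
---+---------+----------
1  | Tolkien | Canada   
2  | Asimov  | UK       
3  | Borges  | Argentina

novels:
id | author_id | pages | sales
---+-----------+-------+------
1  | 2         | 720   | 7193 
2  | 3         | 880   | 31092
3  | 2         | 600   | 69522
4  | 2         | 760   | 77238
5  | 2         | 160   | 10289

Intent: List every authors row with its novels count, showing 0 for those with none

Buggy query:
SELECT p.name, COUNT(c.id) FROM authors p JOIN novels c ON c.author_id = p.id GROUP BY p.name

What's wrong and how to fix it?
Bug: INNER JOIN drops authors rows that have no matching novels rows

Fix: Use LEFT JOIN so parents without children still appear (COUNT(c.id) gives 0)

Corrected query:
SELECT p.name, COUNT(c.id) FROM authors p LEFT JOIN novels c ON c.author_id = p.id GROUP BY p.name

Result:
name    | COUNT(c.id)
--------+------------
Asimov  | 4          
Borges  | 1          
Tolkien | 0          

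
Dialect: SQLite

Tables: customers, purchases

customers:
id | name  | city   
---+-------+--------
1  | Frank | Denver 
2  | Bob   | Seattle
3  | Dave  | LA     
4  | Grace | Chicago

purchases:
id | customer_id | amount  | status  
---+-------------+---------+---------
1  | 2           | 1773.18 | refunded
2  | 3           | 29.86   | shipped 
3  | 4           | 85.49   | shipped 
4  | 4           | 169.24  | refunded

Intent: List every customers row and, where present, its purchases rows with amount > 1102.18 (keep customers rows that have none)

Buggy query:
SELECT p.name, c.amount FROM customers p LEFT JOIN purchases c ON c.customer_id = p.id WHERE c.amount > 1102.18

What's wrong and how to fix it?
Bug: Filtering c.amount in WHERE discards the NULL rows produced by LEFT JOIN, turning it into an inner join

Fix: Put 'c.amount > 1102.18' in the JOIN's ON clause instead of WHERE

Corrected query:
SELECT p.name, c.amount FROM customers p LEFT JOIN purchases c ON c.customer_id = p.id AND c.amount > 1102.18

Result:
name  | amount 
------+--------
Frank | NULL   
Bob   | 1773.18
Dave  | NULL   
Grace | NULL   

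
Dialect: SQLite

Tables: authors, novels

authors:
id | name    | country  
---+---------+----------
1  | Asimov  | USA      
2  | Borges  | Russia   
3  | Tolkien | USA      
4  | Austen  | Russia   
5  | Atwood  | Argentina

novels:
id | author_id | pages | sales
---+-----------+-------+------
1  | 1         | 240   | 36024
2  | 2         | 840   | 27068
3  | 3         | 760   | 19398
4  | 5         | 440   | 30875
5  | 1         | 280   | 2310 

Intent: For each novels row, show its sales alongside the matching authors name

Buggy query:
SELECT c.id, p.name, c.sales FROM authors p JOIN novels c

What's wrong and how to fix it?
Bug: Missing join condition: each novels row is matched to all authors rows instead of just its own

Fix: Specify the join condition linking the foreign key to the parent id

Corrected query:
SELECT c.id, p.name, c.sales FROM authors p JOIN novels c ON c.author_id = p.id

Result:
id | name    | sales
---+---------+------
1  | Asimov  | 36024
2  | Borges  | 27068
3  | Tolkien | 19398
4  | Atwood  | 30875
5  | Asimov  | 2310 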